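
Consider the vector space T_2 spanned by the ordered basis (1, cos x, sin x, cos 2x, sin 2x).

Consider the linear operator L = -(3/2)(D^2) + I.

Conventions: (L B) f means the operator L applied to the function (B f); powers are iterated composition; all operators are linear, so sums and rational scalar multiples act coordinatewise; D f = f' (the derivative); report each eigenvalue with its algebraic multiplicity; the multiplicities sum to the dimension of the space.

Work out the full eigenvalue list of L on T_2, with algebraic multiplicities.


λ = 1 (multiplicity 1), λ = 5/2 (multiplicity 2), λ = 7 (multiplicity 2)

image of 1: 1
image of cos x: (5/2)cos x
image of sin x: (5/2)sin x
image of cos 2x: 7cos 2x
image of sin 2x: 7sin 2x
the matrix is diagonal; its diagonal is (1, 5/2, 5/2, 7, 7)
for a triangular matrix the eigenvalues are the diagonal entries, with algebraic multiplicity their repetition count


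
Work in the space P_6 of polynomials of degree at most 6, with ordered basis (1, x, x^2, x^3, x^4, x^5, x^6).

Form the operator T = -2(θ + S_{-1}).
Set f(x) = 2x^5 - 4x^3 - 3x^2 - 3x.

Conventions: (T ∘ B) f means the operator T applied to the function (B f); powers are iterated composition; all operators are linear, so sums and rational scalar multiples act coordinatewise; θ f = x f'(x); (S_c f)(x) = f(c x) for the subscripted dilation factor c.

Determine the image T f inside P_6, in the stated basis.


θ f = 10x^5 - 12x^3 - 6x^2 - 3x
S_{-1} f = -2x^5 + 4x^3 - 3x^2 + 3x
(θ + S_{-1}) f = 8x^5 - 8x^3 - 9x^2
(-2(θ + S_{-1})) f = -16x^5 + 16x^3 + 18x^2

the image equals g(x) = -16x^5 + 16x^3 + 18x^2


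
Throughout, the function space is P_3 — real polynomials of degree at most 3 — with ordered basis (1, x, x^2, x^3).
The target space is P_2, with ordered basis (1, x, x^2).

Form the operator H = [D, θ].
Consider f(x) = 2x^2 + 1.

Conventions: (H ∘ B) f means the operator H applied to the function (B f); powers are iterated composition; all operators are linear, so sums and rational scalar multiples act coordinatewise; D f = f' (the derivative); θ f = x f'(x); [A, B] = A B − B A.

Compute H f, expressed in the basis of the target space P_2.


the image equals g(x) = 4x

θ f = 4x^2
D θ f = 8x
D f = 4x
θ D f = 4x
[D, θ] f = 4x


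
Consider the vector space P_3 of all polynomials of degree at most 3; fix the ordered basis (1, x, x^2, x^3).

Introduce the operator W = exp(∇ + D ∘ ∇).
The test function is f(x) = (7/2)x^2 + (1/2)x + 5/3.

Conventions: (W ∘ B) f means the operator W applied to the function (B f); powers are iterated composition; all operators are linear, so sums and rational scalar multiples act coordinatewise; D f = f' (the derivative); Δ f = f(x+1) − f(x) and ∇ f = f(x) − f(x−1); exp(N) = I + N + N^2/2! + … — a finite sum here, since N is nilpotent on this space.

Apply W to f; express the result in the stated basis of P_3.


g(x) = (7/2)x^2 + (15/2)x + 55/6

order-1 term: 7x + 4
order-2 term: 7/2
the series for exp(∇ + D ∘ ∇) f terminates at order 2
exp(∇ + D ∘ ∇) f = (7/2)x^2 + (15/2)x + 55/6


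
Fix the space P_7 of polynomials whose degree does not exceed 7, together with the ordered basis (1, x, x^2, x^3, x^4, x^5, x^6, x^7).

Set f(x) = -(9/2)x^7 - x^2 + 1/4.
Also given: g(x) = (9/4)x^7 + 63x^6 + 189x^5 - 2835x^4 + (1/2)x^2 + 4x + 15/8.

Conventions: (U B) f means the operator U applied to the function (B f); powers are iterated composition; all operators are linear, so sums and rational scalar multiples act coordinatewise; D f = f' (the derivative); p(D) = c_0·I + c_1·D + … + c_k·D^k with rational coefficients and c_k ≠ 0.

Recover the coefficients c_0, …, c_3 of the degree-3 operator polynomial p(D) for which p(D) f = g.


c_0 = -1/2, c_1 = -2, c_2 = -1, c_3 = 3

D^0 f = -(9/2)x^7 - x^2 + 1/4
D^1 f = -(63/2)x^6 - 2x
D^2 f = -189x^5 - 2
D^3 f = -945x^4
matching coefficients of g against c_0 f + c_1 Df + … from the top degree down determines the c_i
solution: c_0 = -1/2, c_1 = -2, c_2 = -1, c_3 = 3


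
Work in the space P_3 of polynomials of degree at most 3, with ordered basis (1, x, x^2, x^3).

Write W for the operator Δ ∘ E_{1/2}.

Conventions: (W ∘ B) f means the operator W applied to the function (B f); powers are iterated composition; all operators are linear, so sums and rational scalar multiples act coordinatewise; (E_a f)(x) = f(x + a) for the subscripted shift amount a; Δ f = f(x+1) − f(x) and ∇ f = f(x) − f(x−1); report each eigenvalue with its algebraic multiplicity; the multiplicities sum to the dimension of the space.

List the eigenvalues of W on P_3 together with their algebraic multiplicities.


λ = 0 (multiplicity 4)

image of 1: 0
image of x: 1
image of x^2: 2x + 2
image of x^3: 3x^2 + 6x + 13/4
the matrix is upper triangular; its diagonal is (0, 0, 0, 0)
for a triangular matrix the eigenvalues are the diagonal entries, with algebraic multiplicity their repetition count


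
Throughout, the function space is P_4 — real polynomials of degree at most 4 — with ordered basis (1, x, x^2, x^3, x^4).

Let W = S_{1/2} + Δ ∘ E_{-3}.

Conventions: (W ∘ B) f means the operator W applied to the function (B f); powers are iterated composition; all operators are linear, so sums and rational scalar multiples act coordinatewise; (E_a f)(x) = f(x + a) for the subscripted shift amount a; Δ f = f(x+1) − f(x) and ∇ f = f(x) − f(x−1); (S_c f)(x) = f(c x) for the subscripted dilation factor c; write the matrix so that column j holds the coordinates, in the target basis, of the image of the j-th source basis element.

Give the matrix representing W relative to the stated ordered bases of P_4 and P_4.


the matrix is [[1, 1, -5, 19, -65]; [0, 1/2, 2, -15, 76]; [0, 0, 1/4, 3, -30]; [0, 0, 0, 1/8, 4]; [0, 0, 0, 0, 1/16]] (rows listed top to bottom)

image of 1: 1
image of x: (1/2)x + 1
image of x^2: (1/4)x^2 + 2x - 5
image of x^3: (1/8)x^3 + 3x^2 - 15x + 19
image of x^4: (1/16)x^4 + 4x^3 - 30x^2 + 76x - 65
each image's coordinates form column j of the matrix


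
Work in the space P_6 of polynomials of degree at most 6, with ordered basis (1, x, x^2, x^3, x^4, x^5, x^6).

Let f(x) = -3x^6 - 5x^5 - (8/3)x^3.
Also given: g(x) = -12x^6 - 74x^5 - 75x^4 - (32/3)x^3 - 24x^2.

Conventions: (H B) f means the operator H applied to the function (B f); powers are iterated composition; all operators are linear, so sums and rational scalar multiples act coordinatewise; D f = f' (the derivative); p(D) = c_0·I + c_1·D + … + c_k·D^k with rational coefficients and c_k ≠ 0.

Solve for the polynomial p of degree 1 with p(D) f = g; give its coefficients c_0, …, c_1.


c_0 = 4, c_1 = 3

D^0 f = -3x^6 - 5x^5 - (8/3)x^3
D^1 f = -18x^5 - 25x^4 - 8x^2
matching coefficients of g against c_0 f + c_1 Df + … from the top degree down determines the c_i
solution: c_0 = 4, c_1 = 3


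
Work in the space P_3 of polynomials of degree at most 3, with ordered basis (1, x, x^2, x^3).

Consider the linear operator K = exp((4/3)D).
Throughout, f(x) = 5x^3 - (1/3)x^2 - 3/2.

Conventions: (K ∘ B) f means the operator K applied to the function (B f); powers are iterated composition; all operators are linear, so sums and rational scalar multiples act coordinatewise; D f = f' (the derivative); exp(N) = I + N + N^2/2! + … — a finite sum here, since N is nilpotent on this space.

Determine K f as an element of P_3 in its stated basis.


order-1 term: 20x^2 - (8/9)x
order-2 term: (80/3)x - 16/27
order-3 term: 320/27
the series for exp((4/3)D) f terminates at order 3
exp((4/3)D) f = 5x^3 + (59/3)x^2 + (232/9)x + 527/54

the image equals g(x) = 5x^3 + (59/3)x^2 + (232/9)x + 527/54


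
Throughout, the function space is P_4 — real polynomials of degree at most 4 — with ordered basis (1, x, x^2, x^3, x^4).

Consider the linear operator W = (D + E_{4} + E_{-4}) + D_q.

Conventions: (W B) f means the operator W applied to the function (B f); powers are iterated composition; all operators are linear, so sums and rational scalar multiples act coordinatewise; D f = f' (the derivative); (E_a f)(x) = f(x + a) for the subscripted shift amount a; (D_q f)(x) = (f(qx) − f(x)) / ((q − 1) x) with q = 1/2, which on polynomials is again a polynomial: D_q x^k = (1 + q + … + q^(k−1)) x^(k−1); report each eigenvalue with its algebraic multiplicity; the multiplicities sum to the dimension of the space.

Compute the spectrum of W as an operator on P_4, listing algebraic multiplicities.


image of 1: 2
image of x: 2x + 2
image of x^2: 2x^2 + (7/2)x + 32
image of x^3: 2x^3 + (19/4)x^2 + 96x
image of x^4: 2x^4 + (47/8)x^3 + 192x^2 + 512
the matrix is upper triangular; its diagonal is (2, 2, 2, 2, 2)
for a triangular matrix the eigenvalues are the diagonal entries, with algebraic multiplicity their repetition count

λ = 2 (multiplicity 5)


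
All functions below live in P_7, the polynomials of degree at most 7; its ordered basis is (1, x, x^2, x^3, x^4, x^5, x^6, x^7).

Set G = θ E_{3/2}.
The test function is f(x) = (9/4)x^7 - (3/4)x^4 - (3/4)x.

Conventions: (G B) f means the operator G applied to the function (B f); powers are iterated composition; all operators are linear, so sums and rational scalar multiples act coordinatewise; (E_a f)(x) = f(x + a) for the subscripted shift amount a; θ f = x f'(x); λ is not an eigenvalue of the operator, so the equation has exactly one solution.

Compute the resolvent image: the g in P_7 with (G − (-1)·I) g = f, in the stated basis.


write g with unknown coordinates in the stated basis and equate coefficients in (G − (-1)·I) g = f
solving from the highest basis element down gives g = (9/32)x^7 - (81/32)x^6 + (2025/256)x^5 - (3741/640)x^4 - (10503/640)x^3 + (3537/160)x^2 + (313257/40960)x
check: G g = (63/32)x^7 + (81/32)x^6 - (2025/256)x^5 + (3261/640)x^4 + (10503/640)x^3 - (3537/160)x^2 - (343977/40960)x
so G g − (-1)·g = (9/4)x^7 - (3/4)x^4 - (3/4)x = f ✓

the result is g(x) = (9/32)x^7 - (81/32)x^6 + (2025/256)x^5 - (3741/640)x^4 - (10503/640)x^3 + (3537/160)x^2 + (313257/40960)x


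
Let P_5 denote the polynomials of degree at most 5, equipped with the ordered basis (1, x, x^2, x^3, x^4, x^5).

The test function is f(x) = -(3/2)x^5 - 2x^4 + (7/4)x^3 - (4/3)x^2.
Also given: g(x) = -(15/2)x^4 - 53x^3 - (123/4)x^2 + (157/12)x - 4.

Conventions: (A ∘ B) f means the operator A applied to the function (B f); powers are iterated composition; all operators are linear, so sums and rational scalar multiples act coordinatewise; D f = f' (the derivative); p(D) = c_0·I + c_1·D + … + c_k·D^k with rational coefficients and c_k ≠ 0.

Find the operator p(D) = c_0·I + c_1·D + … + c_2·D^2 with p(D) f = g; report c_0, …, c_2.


D^0 f = -(3/2)x^5 - 2x^4 + (7/4)x^3 - (4/3)x^2
D^1 f = -(15/2)x^4 - 8x^3 + (21/4)x^2 - (8/3)x
D^2 f = -30x^3 - 24x^2 + (21/2)x - 8/3
matching coefficients of g against c_0 f + c_1 Df + … from the top degree down determines the c_i
solution: c_0 = 0, c_1 = 1, c_2 = 3/2

c_0 = 0, c_1 = 1, c_2 = 3/2


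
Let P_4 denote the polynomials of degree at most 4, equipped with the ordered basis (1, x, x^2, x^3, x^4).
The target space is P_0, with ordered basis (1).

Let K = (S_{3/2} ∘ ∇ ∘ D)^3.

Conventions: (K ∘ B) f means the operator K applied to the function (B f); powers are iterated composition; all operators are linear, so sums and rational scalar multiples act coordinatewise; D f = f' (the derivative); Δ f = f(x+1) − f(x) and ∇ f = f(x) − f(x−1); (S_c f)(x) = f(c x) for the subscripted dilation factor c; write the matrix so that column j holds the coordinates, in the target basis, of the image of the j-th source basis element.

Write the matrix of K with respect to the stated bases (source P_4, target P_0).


the matrix is [[0, 0, 0, 0, 0]] (rows listed top to bottom)

image of 1: 0
image of x: 0
image of x^2: 0
image of x^3: 0
image of x^4: 0
each image's coordinates form column j of the matrix


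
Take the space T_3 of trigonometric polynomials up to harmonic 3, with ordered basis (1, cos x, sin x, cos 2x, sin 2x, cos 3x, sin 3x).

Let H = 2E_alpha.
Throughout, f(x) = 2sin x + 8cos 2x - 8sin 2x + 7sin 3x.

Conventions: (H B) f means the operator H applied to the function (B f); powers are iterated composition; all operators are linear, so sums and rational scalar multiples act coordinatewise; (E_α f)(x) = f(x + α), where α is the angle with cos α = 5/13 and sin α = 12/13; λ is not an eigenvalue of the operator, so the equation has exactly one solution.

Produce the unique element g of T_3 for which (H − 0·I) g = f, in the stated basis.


g(x) = -(12/13)cos x + (5/13)sin x + (4/169)cos 2x + (956/169)sin 2x + (2898/2197)cos 3x - (14245/4394)sin 3x

write g with unknown coordinates in the stated basis and equate coefficients in (H − 0·I) g = f
solving from the highest basis element down gives g = -(12/13)cos x + (5/13)sin x + (4/169)cos 2x + (956/169)sin 2x + (2898/2197)cos 3x - (14245/4394)sin 3x
check: H g = 2sin x + 8cos 2x - 8sin 2x + 7sin 3x
so H g − 0·g = 2sin x + 8cos 2x - 8sin 2x + 7sin 3x = f ✓


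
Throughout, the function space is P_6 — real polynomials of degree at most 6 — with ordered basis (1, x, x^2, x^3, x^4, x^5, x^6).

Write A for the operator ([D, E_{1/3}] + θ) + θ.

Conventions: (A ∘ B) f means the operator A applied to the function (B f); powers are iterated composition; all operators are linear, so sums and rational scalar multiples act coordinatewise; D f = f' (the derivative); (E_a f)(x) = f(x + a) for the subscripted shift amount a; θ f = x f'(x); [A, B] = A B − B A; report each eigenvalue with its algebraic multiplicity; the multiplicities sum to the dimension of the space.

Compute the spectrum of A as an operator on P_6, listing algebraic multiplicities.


λ = 0 (multiplicity 1), λ = 2 (multiplicity 1), λ = 4 (multiplicity 1), λ = 6 (multiplicity 1), λ = 8 (multiplicity 1), λ = 10 (multiplicity 1), λ = 12 (multiplicity 1)

image of 1: 0
image of x: 2x
image of x^2: 4x^2
image of x^3: 6x^3
image of x^4: 8x^4
image of x^5: 10x^5
image of x^6: 12x^6
the matrix is upper triangular; its diagonal is (0, 2, 4, 6, 8, 10, 12)
for a triangular matrix the eigenvalues are the diagonal entries, with algebraic multiplicity their repetition count


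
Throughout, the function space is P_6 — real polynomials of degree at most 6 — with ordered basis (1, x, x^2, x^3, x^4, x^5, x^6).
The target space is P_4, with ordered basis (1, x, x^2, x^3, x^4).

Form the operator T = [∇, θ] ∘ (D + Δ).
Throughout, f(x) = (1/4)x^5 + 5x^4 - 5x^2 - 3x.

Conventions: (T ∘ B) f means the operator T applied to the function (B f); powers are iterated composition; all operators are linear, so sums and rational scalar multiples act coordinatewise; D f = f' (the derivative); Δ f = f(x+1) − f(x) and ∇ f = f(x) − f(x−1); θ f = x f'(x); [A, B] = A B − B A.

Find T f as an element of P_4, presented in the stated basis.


D f = (5/4)x^4 + 20x^3 - 10x - 3
Δ f = (5/4)x^4 + (45/2)x^3 + (65/2)x^2 + (45/4)x - 11/4
(D + Δ) f = (5/2)x^4 + (85/2)x^3 + (65/2)x^2 + (5/4)x - 23/4
θ (D + Δ) f = 10x^4 + (255/2)x^3 + 65x^2 + (5/4)x
∇ θ (D + Δ) f = 40x^3 + (645/2)x^2 - (425/2)x + 215/4
∇ (D + Δ) f = 10x^3 + (225/2)x^2 - (105/2)x + 35/4
θ ∇ (D + Δ) f = 30x^3 + 225x^2 - (105/2)x
[∇, θ] (D + Δ) f = 10x^3 + (195/2)x^2 - 160x + 215/4

g(x) = 10x^3 + (195/2)x^2 - 160x + 215/4


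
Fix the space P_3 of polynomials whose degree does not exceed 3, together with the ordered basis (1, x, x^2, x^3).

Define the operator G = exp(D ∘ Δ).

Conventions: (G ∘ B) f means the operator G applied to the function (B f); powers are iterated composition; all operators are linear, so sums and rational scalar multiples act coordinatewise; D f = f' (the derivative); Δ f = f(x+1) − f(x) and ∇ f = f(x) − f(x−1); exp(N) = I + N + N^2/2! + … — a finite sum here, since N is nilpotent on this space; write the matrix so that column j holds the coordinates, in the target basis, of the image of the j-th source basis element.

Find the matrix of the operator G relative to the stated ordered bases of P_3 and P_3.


the matrix is [[1, 0, 2, 3]; [0, 1, 0, 6]; [0, 0, 1, 0]; [0, 0, 0, 1]] (rows listed top to bottom)

image of 1: 1
image of x: x
image of x^2: x^2 + 2
image of x^3: x^3 + 6x + 3
each image's coordinates form column j of the matrix


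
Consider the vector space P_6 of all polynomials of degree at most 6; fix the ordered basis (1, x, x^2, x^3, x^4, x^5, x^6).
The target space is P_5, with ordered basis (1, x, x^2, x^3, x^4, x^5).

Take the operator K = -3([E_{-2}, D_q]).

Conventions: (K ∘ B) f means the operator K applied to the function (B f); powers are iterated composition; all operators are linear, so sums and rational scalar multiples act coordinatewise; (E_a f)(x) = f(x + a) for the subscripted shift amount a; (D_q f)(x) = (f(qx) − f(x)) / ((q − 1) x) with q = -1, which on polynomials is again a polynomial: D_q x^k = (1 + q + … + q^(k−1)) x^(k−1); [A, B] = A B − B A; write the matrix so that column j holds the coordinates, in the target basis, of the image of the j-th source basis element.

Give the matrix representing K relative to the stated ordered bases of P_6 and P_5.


the matrix is [[0, 0, -12, 24, -96, 192, -576]; [0, 0, 0, 12, 0, 96, 0]; [0, 0, 0, 0, -24, 48, -480]; [0, 0, 0, 0, 0, 24, 0]; [0, 0, 0, 0, 0, 0, -36]; [0, 0, 0, 0, 0, 0, 0]] (rows listed top to bottom)

image of 1: 0
image of x: 0
image of x^2: -12
image of x^3: 12x + 24
image of x^4: -24x^2 - 96
image of x^5: 24x^3 + 48x^2 + 96x + 192
image of x^6: -36x^4 - 480x^2 - 576
each image's coordinates form column j of the matrix


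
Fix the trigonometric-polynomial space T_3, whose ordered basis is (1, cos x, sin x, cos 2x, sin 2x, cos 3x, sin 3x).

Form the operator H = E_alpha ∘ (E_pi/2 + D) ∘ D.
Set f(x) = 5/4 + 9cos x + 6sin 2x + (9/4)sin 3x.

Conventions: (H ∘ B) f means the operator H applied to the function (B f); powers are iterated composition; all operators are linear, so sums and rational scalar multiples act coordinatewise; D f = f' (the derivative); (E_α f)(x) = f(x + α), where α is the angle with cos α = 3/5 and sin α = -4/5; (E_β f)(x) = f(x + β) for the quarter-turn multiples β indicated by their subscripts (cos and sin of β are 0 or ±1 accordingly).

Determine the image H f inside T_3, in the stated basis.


the image equals g(x) = -(54/5)cos x - (72/5)sin x + (132/5)cos 2x - (24/5)sin 2x + (594/125)cos 3x + (3159/250)sin 3x

D f = -9sin x + 12cos 2x + (27/4)cos 3x
E_pi/2 D f = -9cos x - 12cos 2x + (27/4)sin 3x
D D f = -9cos x - 24sin 2x - (81/4)sin 3x
(E_pi/2 + D) D f = -18cos x - 12cos 2x - 24sin 2x - (27/2)sin 3x
E_alpha (E_pi/2 + D) D f = -(54/5)cos x - (72/5)sin x + (132/5)cos 2x - (24/5)sin 2x + (594/125)cos 3x + (3159/250)sin 3x


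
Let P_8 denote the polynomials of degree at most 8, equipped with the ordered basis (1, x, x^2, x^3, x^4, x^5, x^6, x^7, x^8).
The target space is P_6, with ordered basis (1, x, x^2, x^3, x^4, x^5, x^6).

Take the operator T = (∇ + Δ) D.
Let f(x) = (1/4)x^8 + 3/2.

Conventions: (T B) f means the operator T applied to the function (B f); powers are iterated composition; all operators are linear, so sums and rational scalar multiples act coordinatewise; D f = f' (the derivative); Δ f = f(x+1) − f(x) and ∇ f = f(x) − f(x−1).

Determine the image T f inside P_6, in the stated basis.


D f = 2x^7
∇ D f = 14x^6 - 42x^5 + 70x^4 - 70x^3 + 42x^2 - 14x + 2
Δ D f = 14x^6 + 42x^5 + 70x^4 + 70x^3 + 42x^2 + 14x + 2
(∇ + Δ) D f = 28x^6 + 140x^4 + 84x^2 + 4

g(x) = 28x^6 + 140x^4 + 84x^2 + 4


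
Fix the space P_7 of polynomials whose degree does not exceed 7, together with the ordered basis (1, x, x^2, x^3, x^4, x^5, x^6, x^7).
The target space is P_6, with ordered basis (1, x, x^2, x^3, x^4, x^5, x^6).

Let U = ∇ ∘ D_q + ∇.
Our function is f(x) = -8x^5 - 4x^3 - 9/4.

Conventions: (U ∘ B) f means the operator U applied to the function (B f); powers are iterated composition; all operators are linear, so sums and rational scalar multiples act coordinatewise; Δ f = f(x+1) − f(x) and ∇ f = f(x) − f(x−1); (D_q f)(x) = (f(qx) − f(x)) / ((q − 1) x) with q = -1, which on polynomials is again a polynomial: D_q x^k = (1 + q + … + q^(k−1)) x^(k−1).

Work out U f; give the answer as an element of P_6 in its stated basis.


the image equals g(x) = -40x^4 + 48x^3 - 44x^2 + 12x

D_q f = -8x^4 - 4x^2
∇ D_q f = -32x^3 + 48x^2 - 40x + 12
∇ f = -40x^4 + 80x^3 - 92x^2 + 52x - 12
(∇ ∘ D_q + ∇) f = -40x^4 + 48x^3 - 44x^2 + 12x


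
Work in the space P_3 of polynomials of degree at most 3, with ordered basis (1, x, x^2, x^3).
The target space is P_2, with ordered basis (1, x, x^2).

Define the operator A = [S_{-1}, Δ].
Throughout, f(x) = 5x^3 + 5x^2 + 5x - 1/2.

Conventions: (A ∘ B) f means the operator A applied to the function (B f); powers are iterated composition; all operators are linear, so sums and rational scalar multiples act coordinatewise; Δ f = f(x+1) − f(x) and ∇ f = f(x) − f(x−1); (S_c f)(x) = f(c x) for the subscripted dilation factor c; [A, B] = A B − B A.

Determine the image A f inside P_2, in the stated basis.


the image equals g(x) = 30x^2 - 20x + 20

Δ f = 15x^2 + 25x + 15
S_{-1} Δ f = 15x^2 - 25x + 15
S_{-1} f = -5x^3 + 5x^2 - 5x - 1/2
Δ S_{-1} f = -15x^2 - 5x - 5
[S_{-1}, Δ] f = 30x^2 - 20x + 20


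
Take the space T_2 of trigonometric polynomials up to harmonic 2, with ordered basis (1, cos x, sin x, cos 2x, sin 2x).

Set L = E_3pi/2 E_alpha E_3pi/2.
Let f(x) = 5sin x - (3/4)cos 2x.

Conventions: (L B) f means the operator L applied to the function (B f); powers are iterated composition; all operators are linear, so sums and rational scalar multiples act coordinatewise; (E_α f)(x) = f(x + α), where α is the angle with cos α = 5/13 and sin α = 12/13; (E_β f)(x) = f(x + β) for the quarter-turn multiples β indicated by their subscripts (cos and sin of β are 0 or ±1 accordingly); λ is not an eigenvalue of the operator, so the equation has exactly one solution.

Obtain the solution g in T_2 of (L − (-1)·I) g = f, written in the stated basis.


write g with unknown coordinates in the stated basis and equate coefficients in (L − (-1)·I) g = f
solving from the highest basis element down gives g = (15/4)cos x + (5/2)sin x - (3/8)cos 2x - (9/10)sin 2x
check: L g = -(15/4)cos x + (5/2)sin x - (3/8)cos 2x + (9/10)sin 2x
so L g − (-1)·g = 5sin x - (3/4)cos 2x = f ✓

the result is g(x) = (15/4)cos x + (5/2)sin x - (3/8)cos 2x - (9/10)sin 2x


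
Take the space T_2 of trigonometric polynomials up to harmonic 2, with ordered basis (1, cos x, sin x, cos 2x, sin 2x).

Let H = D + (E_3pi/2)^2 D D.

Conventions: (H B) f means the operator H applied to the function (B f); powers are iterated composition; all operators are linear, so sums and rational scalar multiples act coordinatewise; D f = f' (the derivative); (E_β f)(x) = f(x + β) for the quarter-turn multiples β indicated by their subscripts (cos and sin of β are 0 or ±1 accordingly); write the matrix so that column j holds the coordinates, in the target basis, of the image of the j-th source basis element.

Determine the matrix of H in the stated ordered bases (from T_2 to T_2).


the matrix is [[0, 0, 0, 0, 0]; [0, 1, 1, 0, 0]; [0, -1, 1, 0, 0]; [0, 0, 0, -4, 2]; [0, 0, 0, -2, -4]] (rows listed top to bottom)

image of 1: 0
image of cos x: cos x - sin x
image of sin x: cos x + sin x
image of cos 2x: -4cos 2x - 2sin 2x
image of sin 2x: 2cos 2x - 4sin 2x
each image's coordinates form column j of the matrix


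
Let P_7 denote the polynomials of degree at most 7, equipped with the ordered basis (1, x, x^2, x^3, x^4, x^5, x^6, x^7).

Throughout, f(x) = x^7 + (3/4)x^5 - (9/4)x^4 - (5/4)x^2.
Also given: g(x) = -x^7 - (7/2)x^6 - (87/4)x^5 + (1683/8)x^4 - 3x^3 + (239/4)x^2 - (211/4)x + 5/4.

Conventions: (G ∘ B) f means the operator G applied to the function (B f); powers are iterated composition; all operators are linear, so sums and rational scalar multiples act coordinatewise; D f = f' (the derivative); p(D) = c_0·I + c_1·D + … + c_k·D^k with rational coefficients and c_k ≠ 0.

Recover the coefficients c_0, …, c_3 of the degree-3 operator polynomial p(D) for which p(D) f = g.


p(D) = -I − (1/2)·D − (1/2)·D^2 + D^3, i.e. c_0 = -1, c_1 = -1/2, c_2 = -1/2, c_3 = 1

D^0 f = x^7 + (3/4)x^5 - (9/4)x^4 - (5/4)x^2
D^1 f = 7x^6 + (15/4)x^4 - 9x^3 - (5/2)x
D^2 f = 42x^5 + 15x^3 - 27x^2 - 5/2
D^3 f = 210x^4 + 45x^2 - 54x
matching coefficients of g against c_0 f + c_1 Df + … from the top degree down determines the c_i
solution: c_0 = -1, c_1 = -1/2, c_2 = -1/2, c_3 = 1


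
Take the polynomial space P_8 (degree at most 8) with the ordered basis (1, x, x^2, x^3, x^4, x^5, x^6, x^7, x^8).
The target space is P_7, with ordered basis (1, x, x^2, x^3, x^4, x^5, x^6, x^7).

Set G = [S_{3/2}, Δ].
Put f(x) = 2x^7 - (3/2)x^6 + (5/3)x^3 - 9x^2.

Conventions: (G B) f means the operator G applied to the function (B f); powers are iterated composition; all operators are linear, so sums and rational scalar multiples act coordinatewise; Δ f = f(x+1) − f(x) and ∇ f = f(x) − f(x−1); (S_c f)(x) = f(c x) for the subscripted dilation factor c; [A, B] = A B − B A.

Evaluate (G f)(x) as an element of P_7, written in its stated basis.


Δ f = 14x^6 + 33x^5 + (95/2)x^4 + 40x^3 + (49/2)x^2 - 8x - 41/6
S_{3/2} Δ f = (5103/32)x^6 + (8019/32)x^5 + (7695/32)x^4 + 135x^3 + (441/8)x^2 - 12x - 41/6
S_{3/2} f = (2187/64)x^7 - (2187/128)x^6 + (45/8)x^3 - (81/4)x^2
Δ S_{3/2} f = (15309/64)x^6 + (19683/32)x^5 + (120285/128)x^4 + (54675/64)x^3 + (61209/128)x^2 + (1809/16)x + 315/128
[S_{3/2}, Δ] f = -(5103/64)x^6 - (729/2)x^5 - (89505/128)x^4 - (46035/64)x^3 - (54153/128)x^2 - (2001/16)x - 3569/384

g(x) = -(5103/64)x^6 - (729/2)x^5 - (89505/128)x^4 - (46035/64)x^3 - (54153/128)x^2 - (2001/16)x - 3569/384


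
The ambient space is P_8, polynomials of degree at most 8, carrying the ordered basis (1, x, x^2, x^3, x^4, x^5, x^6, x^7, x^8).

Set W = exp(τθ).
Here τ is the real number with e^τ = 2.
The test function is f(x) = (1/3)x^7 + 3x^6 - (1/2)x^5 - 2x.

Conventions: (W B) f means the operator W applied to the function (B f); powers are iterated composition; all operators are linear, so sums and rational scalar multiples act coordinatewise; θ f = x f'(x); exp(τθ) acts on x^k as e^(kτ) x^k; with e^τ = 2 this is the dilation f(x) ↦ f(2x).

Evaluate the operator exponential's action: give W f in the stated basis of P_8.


exp(τθ) x^k = e^(kτ) x^k; with e^τ = 2 this sends x^k to 2^k x^k
x ↦ 2 x
x^5 ↦ 32 x^5
x^6 ↦ 64 x^6
x^7 ↦ 128 x^7
applying this coordinatewise to f: exp(τθ) f = (128/3)x^7 + 192x^6 - 16x^5 - 4x

the result is g(x) = (128/3)x^7 + 192x^6 - 16x^5 - 4x


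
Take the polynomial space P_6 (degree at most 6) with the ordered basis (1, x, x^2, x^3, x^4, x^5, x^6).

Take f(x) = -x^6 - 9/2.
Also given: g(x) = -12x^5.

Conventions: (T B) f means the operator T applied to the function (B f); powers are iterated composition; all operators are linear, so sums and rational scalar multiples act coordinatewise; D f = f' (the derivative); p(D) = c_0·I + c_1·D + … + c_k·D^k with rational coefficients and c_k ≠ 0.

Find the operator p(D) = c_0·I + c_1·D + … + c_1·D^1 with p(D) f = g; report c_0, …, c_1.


D^0 f = -x^6 - 9/2
D^1 f = -6x^5
matching coefficients of g against c_0 f + c_1 Df + … from the top degree down determines the c_i
solution: c_0 = 0, c_1 = 2

p(D) = 2·D, i.e. c_0 = 0, c_1 = 2


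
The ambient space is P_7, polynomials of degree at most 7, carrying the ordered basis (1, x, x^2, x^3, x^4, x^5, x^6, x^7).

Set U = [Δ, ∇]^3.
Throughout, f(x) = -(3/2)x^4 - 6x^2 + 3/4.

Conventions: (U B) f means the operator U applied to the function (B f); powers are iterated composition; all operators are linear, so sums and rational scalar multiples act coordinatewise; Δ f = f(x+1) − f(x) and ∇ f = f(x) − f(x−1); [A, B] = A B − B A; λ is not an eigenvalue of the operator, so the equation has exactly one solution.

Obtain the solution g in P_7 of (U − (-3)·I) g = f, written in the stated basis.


write g with unknown coordinates in the stated basis and equate coefficients in (U − (-3)·I) g = f
solving from the highest basis element down gives g = -(1/2)x^4 - 2x^2 + 1/4
check: U g = 0
so U g − (-3)·g = -(3/2)x^4 - 6x^2 + 3/4 = f ✓

the image equals g(x) = -(1/2)x^4 - 2x^2 + 1/4


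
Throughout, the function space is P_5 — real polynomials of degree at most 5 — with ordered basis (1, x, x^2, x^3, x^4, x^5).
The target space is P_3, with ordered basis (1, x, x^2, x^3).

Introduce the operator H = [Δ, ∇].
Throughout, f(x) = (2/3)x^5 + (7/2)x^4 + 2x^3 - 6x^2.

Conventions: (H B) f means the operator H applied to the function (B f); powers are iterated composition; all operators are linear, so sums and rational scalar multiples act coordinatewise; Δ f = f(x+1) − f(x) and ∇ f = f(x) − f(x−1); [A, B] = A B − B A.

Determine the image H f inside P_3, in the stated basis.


∇ f = (10/3)x^4 + (22/3)x^3 - (25/3)x^2 - (22/3)x + 31/6
Δ ∇ f = (40/3)x^3 + 42x^2 + (56/3)x - 5
Δ f = (10/3)x^4 + (62/3)x^3 + (101/3)x^2 + (34/3)x + 1/6
∇ Δ f = (40/3)x^3 + 42x^2 + (56/3)x - 5
[Δ, ∇] f = 0

the result is g(x) = 0


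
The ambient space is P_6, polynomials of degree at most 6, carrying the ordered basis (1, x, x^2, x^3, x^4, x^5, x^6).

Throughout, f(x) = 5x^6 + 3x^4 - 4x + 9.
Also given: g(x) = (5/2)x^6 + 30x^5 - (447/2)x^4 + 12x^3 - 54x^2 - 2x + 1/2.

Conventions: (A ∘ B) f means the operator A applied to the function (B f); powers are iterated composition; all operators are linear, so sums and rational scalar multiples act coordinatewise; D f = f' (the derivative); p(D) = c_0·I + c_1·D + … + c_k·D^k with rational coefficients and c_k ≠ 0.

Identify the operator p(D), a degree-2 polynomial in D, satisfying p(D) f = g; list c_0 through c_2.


p(D) = (1/2)·I + D − (3/2)·D^2, i.e. c_0 = 1/2, c_1 = 1, c_2 = -3/2

D^0 f = 5x^6 + 3x^4 - 4x + 9
D^1 f = 30x^5 + 12x^3 - 4
D^2 f = 150x^4 + 36x^2
matching coefficients of g against c_0 f + c_1 Df + … from the top degree down determines the c_i
solution: c_0 = 1/2, c_1 = 1, c_2 = -3/2


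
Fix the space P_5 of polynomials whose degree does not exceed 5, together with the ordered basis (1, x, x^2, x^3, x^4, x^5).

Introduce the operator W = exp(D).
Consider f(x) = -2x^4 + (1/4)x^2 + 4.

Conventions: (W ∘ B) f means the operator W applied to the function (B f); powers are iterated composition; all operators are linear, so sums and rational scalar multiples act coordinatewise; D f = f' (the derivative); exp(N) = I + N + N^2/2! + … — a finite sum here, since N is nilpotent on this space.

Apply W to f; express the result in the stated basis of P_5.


order-1 term: -8x^3 + (1/2)x
order-2 term: -12x^2 + 1/4
order-3 term: -8x
order-4 term: -2
the series for exp(D) f terminates at order 4
exp(D) f = -2x^4 - 8x^3 - (47/4)x^2 - (15/2)x + 9/4

the image equals g(x) = -2x^4 - 8x^3 - (47/4)x^2 - (15/2)x + 9/4


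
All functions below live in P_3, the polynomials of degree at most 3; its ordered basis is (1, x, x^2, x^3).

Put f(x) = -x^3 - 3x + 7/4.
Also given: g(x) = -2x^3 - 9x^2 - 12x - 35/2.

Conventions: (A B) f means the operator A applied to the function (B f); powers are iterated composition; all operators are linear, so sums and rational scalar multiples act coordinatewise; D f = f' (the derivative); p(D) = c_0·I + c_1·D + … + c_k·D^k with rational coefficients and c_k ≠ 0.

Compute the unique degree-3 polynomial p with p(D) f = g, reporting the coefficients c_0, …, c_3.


D^0 f = -x^3 - 3x + 7/4
D^1 f = -3x^2 - 3
D^2 f = -6x
D^3 f = -6
matching coefficients of g against c_0 f + c_1 Df + … from the top degree down determines the c_i
solution: c_0 = 2, c_1 = 3, c_2 = 1, c_3 = 2

c_0 = 2, c_1 = 3, c_2 = 1, c_3 = 2


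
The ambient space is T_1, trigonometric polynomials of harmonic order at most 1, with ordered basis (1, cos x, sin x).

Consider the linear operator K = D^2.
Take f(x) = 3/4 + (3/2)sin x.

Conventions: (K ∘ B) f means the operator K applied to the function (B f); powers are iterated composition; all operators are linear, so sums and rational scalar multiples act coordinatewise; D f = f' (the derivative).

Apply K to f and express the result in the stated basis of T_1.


the image equals g(x) = -(3/2)sin x

D f = (3/2)cos x
D D f = -(3/2)sin x


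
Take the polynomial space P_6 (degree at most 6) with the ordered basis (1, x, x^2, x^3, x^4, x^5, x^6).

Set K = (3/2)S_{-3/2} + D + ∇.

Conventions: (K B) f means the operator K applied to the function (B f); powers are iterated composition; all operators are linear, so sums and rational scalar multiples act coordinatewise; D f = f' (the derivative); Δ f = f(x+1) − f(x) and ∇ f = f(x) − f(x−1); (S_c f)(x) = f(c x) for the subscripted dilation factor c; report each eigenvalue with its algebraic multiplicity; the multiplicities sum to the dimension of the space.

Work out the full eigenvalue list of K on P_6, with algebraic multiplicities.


λ = -729/64 (multiplicity 1), λ = -81/16 (multiplicity 1), λ = -9/4 (multiplicity 1), λ = 3/2 (multiplicity 1), λ = 27/8 (multiplicity 1), λ = 243/32 (multiplicity 1), λ = 2187/128 (multiplicity 1)

image of 1: 3/2
image of x: -(9/4)x + 2
image of x^2: (27/8)x^2 + 4x - 1
image of x^3: -(81/16)x^3 + 6x^2 - 3x + 1
image of x^4: (243/32)x^4 + 8x^3 - 6x^2 + 4x - 1
image of x^5: -(729/64)x^5 + 10x^4 - 10x^3 + 10x^2 - 5x + 1
image of x^6: (2187/128)x^6 + 12x^5 - 15x^4 + 20x^3 - 15x^2 + 6x - 1
the matrix is upper triangular; its diagonal is (3/2, -9/4, 27/8, -81/16, 243/32, -729/64, 2187/128)
for a triangular matrix the eigenvalues are the diagonal entries, with algebraic multiplicity their repetition count


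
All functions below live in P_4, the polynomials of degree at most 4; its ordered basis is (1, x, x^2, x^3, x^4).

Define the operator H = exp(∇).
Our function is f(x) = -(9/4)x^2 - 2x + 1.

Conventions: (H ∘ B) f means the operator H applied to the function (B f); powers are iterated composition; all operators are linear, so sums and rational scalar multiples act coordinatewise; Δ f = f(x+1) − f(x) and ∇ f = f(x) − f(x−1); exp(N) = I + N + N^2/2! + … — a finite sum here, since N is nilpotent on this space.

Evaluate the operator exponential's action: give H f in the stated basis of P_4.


order-1 term: -(9/2)x + 1/4
order-2 term: -9/4
the series for exp(∇) f terminates at order 2
exp(∇) f = -(9/4)x^2 - (13/2)x - 1

the image equals g(x) = -(9/4)x^2 - (13/2)x - 1


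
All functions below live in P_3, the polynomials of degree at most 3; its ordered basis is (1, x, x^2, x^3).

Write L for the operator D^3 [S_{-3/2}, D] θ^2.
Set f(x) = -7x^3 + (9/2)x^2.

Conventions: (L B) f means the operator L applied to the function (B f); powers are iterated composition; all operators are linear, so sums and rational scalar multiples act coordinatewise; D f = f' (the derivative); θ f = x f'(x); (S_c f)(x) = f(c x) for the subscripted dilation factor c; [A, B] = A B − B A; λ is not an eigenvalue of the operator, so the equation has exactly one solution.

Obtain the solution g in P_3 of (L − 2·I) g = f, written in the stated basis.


write g with unknown coordinates in the stated basis and equate coefficients in (L − 2·I) g = f
solving from the highest basis element down gives g = (7/2)x^3 - (9/4)x^2
check: L g = 0
so L g − 2·g = -7x^3 + (9/2)x^2 = f ✓

the result is g(x) = (7/2)x^3 - (9/4)x^2


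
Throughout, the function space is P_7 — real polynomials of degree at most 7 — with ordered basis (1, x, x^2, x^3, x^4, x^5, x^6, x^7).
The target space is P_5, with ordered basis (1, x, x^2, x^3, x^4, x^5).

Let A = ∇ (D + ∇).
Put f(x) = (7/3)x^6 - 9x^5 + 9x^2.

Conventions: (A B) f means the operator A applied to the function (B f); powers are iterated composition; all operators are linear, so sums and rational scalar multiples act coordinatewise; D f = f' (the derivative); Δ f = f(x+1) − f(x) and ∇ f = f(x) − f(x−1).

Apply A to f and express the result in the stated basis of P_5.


D f = 14x^5 - 45x^4 + 18x
∇ f = 14x^5 - 80x^4 + (410/3)x^3 - 125x^2 + 77x - 61/3
(D + ∇) f = 28x^5 - 125x^4 + (410/3)x^3 - 125x^2 + 95x - 61/3
∇ (D + ∇) f = 140x^4 - 780x^3 + 1440x^2 - 1300x + 1529/3

the image equals g(x) = 140x^4 - 780x^3 + 1440x^2 - 1300x + 1529/3


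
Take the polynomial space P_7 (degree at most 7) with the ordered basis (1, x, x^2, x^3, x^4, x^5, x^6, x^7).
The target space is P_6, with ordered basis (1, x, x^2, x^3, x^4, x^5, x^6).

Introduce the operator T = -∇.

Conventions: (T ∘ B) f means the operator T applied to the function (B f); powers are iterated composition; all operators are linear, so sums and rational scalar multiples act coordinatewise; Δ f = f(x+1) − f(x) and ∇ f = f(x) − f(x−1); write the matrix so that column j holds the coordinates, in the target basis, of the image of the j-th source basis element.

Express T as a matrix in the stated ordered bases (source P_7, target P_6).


image of 1: 0
image of x: -1
image of x^2: -2x + 1
image of x^3: -3x^2 + 3x - 1
image of x^4: -4x^3 + 6x^2 - 4x + 1
image of x^5: -5x^4 + 10x^3 - 10x^2 + 5x - 1
image of x^6: -6x^5 + 15x^4 - 20x^3 + 15x^2 - 6x + 1
image of x^7: -7x^6 + 21x^5 - 35x^4 + 35x^3 - 21x^2 + 7x - 1
each image's coordinates form column j of the matrix

the matrix is [[0, -1, 1, -1, 1, -1, 1, -1]; [0, 0, -2, 3, -4, 5, -6, 7]; [0, 0, 0, -3, 6, -10, 15, -21]; [0, 0, 0, 0, -4, 10, -20, 35]; [0, 0, 0, 0, 0, -5, 15, -35]; [0, 0, 0, 0, 0, 0, -6, 21]; [0, 0, 0, 0, 0, 0, 0, -7]] (rows listed top to bottom)


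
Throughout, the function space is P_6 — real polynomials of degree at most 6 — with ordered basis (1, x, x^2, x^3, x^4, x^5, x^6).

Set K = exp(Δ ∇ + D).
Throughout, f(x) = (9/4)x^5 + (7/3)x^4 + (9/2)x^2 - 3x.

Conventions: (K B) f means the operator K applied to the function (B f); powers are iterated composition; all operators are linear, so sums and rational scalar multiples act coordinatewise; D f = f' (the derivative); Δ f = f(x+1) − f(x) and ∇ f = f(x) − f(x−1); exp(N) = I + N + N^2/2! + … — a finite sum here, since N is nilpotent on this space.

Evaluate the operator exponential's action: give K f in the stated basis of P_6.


the image equals g(x) = (9/4)x^5 + (163/12)x^4 + (461/6)x^3 + 204x^2 + (4501/12)x + 1113/4

order-1 term: (45/4)x^4 + (163/3)x^3 + 28x^2 + (63/2)x + 32/3
order-2 term: (45/2)x^3 + 149x^2 + 191x + 55
order-3 term: (45/2)x^2 + (433/3)x + 163
order-4 term: (45/4)x + 142/3
order-5 term: 9/4
the series for exp(Δ ∇ + D) f terminates at order 5
exp(Δ ∇ + D) f = (9/4)x^5 + (163/12)x^4 + (461/6)x^3 + 204x^2 + (4501/12)x + 1113/4


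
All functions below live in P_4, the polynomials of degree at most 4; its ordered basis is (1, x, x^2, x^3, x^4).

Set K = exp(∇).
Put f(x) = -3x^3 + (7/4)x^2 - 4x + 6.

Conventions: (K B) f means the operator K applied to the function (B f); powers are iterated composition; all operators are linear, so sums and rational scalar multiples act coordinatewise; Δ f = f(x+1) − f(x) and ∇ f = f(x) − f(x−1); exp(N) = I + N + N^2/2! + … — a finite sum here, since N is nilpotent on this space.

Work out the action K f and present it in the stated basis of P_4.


the result is g(x) = -3x^3 - (29/4)x^2 - (1/2)x + 5

order-1 term: -9x^2 + (25/2)x - 35/4
order-2 term: -9x + 43/4
order-3 term: -3
the series for exp(∇) f terminates at order 3
exp(∇) f = -3x^3 - (29/4)x^2 - (1/2)x + 5


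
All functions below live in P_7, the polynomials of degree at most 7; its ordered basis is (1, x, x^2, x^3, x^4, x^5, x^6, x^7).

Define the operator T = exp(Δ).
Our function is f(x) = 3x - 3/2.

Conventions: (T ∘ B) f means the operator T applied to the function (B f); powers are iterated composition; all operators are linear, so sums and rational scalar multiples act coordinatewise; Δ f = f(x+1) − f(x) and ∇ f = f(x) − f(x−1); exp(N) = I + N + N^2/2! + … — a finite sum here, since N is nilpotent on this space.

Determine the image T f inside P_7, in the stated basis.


the result is g(x) = 3x + 3/2

order-1 term: 3
the series for exp(Δ) f terminates at order 1
exp(Δ) f = 3x + 3/2
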